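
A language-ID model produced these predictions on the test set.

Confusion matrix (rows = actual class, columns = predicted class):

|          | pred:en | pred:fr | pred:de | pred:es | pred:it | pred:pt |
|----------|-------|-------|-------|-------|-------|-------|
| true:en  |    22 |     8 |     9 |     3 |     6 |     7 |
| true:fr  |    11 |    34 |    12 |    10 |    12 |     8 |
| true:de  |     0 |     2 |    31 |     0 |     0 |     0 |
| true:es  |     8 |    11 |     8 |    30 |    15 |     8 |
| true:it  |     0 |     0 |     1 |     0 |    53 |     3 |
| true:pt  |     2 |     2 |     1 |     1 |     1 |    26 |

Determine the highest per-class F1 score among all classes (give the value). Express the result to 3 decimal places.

0.736

Per-class F1 score (2·TP/(2·TP+FP+FN)):
  en: TP=22, FP=11+0+8+0+2=21, FN=8+9+3+6+7=33 → 44/98 = 0.4490
  fr: TP=34, FP=8+2+11+0+2=23, FN=11+12+10+12+8=53 → 68/144 = 0.4722
  de: TP=31, FP=9+12+8+1+1=31, FN=0+2+0+0+0=2 → 62/95 = 0.6526
  es: TP=30, FP=3+10+0+0+1=14, FN=8+11+8+15+8=50 → 60/124 = 0.4839
  it: TP=53, FP=6+12+0+15+1=34, FN=0+0+1+0+3=4 → 106/144 = 0.7361
  pt: TP=26, FP=7+8+0+8+3=26, FN=2+2+1+1+1=7 → 52/85 = 0.6118
Highest is class 'it' with F1 score = 0.736.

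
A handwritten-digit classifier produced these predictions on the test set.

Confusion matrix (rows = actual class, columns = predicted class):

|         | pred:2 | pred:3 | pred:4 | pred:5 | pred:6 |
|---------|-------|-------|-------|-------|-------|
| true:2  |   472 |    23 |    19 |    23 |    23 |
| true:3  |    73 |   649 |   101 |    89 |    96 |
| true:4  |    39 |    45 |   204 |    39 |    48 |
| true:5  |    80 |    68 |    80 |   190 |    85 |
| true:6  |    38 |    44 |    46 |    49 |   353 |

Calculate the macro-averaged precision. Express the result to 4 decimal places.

0.5958

Per-class precision (TP/(TP+FP)):
  2: TP=472, FP=73+39+80+38=230 → 472/702 = 0.67236
  3: TP=649, FP=23+45+68+44=180 → 649/829 = 0.78287
  4: TP=204, FP=19+101+80+46=246 → 204/450 = 0.45333
  5: TP=190, FP=23+89+39+49=200 → 190/390 = 0.48718
  6: TP=353, FP=23+96+48+85=252 → 353/605 = 0.58347
Macro-precision = mean = (0.67236 + 0.78287 + 0.45333 + 0.48718 + 0.58347) / 5 = 0.5958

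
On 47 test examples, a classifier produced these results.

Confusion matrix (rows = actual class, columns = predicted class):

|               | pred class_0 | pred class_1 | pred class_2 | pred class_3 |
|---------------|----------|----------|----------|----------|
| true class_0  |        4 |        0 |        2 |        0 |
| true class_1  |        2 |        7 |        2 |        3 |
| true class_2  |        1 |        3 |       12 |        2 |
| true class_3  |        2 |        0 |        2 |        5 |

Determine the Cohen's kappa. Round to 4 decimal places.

0.4422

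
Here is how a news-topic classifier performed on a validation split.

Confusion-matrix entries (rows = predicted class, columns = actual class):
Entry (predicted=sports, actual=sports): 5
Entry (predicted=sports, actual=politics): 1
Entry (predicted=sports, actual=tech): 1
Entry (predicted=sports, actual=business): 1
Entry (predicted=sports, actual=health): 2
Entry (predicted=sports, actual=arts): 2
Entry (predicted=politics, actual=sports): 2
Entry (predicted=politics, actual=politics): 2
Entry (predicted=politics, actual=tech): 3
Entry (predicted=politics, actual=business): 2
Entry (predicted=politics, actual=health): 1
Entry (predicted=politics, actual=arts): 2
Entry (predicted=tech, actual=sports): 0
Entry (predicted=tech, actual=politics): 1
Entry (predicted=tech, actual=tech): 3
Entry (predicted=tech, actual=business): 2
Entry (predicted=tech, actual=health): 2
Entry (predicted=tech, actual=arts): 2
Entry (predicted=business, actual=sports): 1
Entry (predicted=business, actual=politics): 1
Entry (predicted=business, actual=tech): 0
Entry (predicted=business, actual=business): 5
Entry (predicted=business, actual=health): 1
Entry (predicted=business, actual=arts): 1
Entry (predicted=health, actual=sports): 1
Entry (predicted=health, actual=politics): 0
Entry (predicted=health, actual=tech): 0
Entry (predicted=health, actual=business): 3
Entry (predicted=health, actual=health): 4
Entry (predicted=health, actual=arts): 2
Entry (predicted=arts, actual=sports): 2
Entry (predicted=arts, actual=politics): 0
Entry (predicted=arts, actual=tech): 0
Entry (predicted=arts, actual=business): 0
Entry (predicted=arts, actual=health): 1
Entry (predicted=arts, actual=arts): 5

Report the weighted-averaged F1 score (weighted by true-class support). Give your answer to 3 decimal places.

0.408

Per-class F1 score (2·TP/(2·TP+FP+FN)):
  sports: TP=5, FP=1+1+1+2+2=7, FN=2+0+1+1+2=6 → 10/23 = 0.4348
  politics: TP=2, FP=2+3+2+1+2=10, FN=1+1+1+0+0=3 → 4/17 = 0.2353
  tech: TP=3, FP=0+1+2+2+2=7, FN=1+3+0+0+0=4 → 6/17 = 0.3529
  business: TP=5, FP=1+1+0+1+1=4, FN=1+2+2+3+0=8 → 10/22 = 0.4545
  health: TP=4, FP=1+0+0+3+2=6, FN=2+1+2+1+1=7 → 8/21 = 0.3810
  arts: TP=5, FP=2+0+0+0+1=3, FN=2+2+2+1+2=9 → 10/22 = 0.4545
Weighted-F1 score = Σ (supportᵢ/N)·F1 scoreᵢ with N=61: (11/61)·0.4348 + (5/61)·0.2353 + (7/61)·0.3529 + (13/61)·0.4545 + (11/61)·0.3810 + (14/61)·0.4545 = 0.408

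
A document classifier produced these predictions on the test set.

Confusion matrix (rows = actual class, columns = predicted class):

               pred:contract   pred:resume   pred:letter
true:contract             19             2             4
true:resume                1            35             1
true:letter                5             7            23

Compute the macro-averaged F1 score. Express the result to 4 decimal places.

Per-class F1 score (2·TP/(2·TP+FP+FN)):
  contract: TP=19, FP=1+5=6, FN=2+4=6 → 38/50 = 0.76000
  resume: TP=35, FP=2+7=9, FN=1+1=2 → 70/81 = 0.86420
  letter: TP=23, FP=4+1=5, FN=5+7=12 → 46/63 = 0.73016
Macro-F1 score = mean = (0.76000 + 0.86420 + 0.73016) / 3 = 0.7848

0.7848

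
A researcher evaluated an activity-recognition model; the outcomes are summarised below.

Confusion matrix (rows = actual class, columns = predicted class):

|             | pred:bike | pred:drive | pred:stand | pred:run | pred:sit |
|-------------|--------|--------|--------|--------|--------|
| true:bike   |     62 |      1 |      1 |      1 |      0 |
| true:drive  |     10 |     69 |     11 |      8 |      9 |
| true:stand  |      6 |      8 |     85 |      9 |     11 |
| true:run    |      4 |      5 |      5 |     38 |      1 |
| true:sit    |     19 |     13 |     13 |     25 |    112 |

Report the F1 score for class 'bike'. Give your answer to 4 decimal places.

0.7470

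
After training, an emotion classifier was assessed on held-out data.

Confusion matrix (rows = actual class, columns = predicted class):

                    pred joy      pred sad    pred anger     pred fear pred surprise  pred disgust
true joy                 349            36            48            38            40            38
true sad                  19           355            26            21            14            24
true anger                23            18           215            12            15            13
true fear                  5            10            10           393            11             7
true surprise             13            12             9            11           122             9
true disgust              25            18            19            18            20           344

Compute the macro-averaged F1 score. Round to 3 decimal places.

0.737

Per-class F1 score (2·TP/(2·TP+FP+FN)):
  joy: TP=349, FP=19+23+5+13+25=85, FN=36+48+38+40+38=200 → 698/983 = 0.7101
  sad: TP=355, FP=36+18+10+12+18=94, FN=19+26+21+14+24=104 → 710/908 = 0.7819
  anger: TP=215, FP=48+26+10+9+19=112, FN=23+18+12+15+13=81 → 430/623 = 0.6902
  fear: TP=393, FP=38+21+12+11+18=100, FN=5+10+10+11+7=43 → 786/929 = 0.8461
  surprise: TP=122, FP=40+14+15+11+20=100, FN=13+12+9+11+9=54 → 244/398 = 0.6131
  disgust: TP=344, FP=38+24+13+7+9=91, FN=25+18+19+18+20=100 → 688/879 = 0.7827
Macro-F1 score = mean = (0.7101 + 0.7819 + 0.6902 + 0.8461 + 0.6131 + 0.7827) / 6 = 0.737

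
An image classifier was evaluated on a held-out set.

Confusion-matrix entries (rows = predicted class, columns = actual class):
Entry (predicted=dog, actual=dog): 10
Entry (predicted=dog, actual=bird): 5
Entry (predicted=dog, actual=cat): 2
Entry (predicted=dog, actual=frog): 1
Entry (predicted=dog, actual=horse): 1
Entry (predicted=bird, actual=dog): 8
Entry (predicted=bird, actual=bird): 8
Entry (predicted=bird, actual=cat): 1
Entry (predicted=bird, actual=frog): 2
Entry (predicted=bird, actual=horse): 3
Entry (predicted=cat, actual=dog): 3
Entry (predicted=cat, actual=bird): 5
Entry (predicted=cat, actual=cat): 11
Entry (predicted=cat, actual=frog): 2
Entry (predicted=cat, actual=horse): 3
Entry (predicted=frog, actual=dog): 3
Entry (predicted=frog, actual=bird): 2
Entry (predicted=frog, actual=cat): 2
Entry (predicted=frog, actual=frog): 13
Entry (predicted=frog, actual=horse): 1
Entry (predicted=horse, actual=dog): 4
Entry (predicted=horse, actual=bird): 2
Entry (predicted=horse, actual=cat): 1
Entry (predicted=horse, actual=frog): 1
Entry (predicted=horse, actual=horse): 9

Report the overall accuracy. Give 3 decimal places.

0.495

Accuracy = trace / total = (10+8+11+13+9=51) / 103 = 51/103 = 0.495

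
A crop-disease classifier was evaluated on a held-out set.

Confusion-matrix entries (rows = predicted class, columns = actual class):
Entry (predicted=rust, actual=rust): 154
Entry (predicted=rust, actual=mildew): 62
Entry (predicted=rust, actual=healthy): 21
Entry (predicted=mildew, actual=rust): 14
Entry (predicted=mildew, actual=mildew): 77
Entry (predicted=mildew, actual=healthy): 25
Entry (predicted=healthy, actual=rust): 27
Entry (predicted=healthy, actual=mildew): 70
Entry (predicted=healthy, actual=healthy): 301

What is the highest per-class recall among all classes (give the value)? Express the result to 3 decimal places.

0.867

Per-class recall (TP/(TP+FN)):
  rust: TP=154, FN=14+27=41 → 154/195 = 0.7897
  mildew: TP=77, FN=62+70=132 → 77/209 = 0.3684
  healthy: TP=301, FN=21+25=46 → 301/347 = 0.8674
Highest is class 'healthy' with recall = 0.867.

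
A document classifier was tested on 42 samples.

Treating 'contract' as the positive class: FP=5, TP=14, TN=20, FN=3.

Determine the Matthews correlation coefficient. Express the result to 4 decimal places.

0.6149

MCC = (TP·TN − FP·FN) / √((TP+FP)(TP+FN)(TN+FP)(TN+FN))
Numerator = 14·20 − 5·3 = 265
Denominator = √(19·17·25·23) = √185725 = 430.9582
MCC = 265 / 430.9582 = 0.6149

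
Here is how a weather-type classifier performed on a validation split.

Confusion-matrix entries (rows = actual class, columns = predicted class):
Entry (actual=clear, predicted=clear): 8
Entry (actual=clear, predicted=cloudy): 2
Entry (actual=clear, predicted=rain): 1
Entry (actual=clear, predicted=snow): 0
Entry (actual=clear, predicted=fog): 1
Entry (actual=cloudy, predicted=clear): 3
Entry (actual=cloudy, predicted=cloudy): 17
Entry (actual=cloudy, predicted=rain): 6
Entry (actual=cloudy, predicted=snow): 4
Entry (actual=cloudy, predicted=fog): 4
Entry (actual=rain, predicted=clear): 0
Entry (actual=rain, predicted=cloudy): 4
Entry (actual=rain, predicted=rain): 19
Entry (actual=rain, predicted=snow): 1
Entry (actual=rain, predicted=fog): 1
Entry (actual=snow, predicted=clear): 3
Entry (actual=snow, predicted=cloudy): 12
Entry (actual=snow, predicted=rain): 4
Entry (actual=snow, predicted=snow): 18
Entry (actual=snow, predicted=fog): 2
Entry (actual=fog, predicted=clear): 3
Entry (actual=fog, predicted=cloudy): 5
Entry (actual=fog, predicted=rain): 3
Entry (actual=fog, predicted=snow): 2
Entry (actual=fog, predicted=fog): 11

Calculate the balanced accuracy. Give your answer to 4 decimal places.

Balanced accuracy = mean of per-class recall.
  clear: recall = 8/12 = 0.66667
  cloudy: recall = 17/34 = 0.50000
  rain: recall = 19/25 = 0.76000
  snow: recall = 18/39 = 0.46154
  fog: recall = 11/24 = 0.45833
Mean = (0.66667 + 0.50000 + 0.76000 + 0.46154 + 0.45833) / 5 = 0.5693

0.5693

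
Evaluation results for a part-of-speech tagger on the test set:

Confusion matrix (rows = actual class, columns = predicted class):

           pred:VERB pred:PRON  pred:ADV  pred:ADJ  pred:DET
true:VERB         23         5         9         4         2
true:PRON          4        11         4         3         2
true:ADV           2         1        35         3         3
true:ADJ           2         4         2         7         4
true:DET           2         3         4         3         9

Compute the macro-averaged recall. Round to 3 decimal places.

0.517

Per-class recall (TP/(TP+FN)):
  VERB: TP=23, FN=5+9+4+2=20 → 23/43 = 0.5349
  PRON: TP=11, FN=4+4+3+2=13 → 11/24 = 0.4583
  ADV: TP=35, FN=2+1+3+3=9 → 35/44 = 0.7955
  ADJ: TP=7, FN=2+4+2+4=12 → 7/19 = 0.3684
  DET: TP=9, FN=2+3+4+3=12 → 9/21 = 0.4286
Macro-recall = mean = (0.5349 + 0.4583 + 0.7955 + 0.3684 + 0.4286) / 5 = 0.517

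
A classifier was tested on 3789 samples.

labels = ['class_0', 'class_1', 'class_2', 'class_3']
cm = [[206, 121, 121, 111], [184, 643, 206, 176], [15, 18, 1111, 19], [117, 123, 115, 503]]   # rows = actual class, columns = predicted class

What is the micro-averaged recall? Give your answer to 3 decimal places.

Micro-averaging pools counts across classes: ΣTP=2463, ΣFP=1326, ΣFN=1326.
Micro-recall = TP/(TP+FN) on pooled counts = 0.650 (equals overall accuracy in single-label multiclass).

0.650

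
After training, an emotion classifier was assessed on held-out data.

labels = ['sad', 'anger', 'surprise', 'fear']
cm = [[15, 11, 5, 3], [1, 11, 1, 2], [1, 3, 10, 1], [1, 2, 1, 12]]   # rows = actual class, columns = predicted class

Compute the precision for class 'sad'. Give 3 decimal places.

Take TP from the diagonal, FP from the rest of the 'sad' prediction marginal, FN from the rest of the 'sad' actual marginal.
precision = TP/(TP+FP).
sad: TP=15, FP=1+1+1=3 → 15/18 = 0.8333

0.833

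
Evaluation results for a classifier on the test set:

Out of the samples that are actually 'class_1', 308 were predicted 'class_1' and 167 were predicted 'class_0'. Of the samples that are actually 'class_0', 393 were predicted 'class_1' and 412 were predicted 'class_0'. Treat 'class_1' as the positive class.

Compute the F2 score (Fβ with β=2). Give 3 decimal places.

0.592

Fβ = (1+β²)·TP / ((1+β²)·TP + β²·FN + FP), with β²=4
= 5·308 / (5·308 + 4·167 + 393) = 0.592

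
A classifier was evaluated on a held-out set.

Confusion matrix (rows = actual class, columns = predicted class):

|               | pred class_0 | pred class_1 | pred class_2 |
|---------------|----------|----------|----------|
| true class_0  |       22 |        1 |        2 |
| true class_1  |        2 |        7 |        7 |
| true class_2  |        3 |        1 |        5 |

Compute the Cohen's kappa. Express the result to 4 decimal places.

0.4855

Observed agreement pₒ = trace/N = 34/50 = 0.68000
Expected agreement pₑ = Σ (rowᵢ·colᵢ)/N² = (25·27 + 16·9 + 9·14)/50² = 0.37800
κ = (pₒ − pₑ)/(1 − pₑ) = (0.68000 − 0.37800)/(1 − 0.37800) = 0.4855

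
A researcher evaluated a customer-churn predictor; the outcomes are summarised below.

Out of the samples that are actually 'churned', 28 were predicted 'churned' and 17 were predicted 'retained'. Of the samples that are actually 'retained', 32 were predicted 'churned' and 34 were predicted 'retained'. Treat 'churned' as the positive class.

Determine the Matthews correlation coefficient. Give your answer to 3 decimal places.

0.135

MCC = (TP·TN − FP·FN) / √((TP+FP)(TP+FN)(TN+FP)(TN+FN))
Numerator = 28·34 − 32·17 = 408
Denominator = √(60·45·66·51) = √9088200 = 3014.6642
MCC = 408 / 3014.6642 = 0.135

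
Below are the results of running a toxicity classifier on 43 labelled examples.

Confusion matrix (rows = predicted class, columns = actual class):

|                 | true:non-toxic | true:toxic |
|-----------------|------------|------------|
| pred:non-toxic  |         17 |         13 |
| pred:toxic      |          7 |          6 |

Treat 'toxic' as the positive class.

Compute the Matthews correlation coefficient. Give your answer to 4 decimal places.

MCC = (TP·TN − FP·FN) / √((TP+FP)(TP+FN)(TN+FP)(TN+FN))
Numerator = 6·17 − 7·13 = 11
Denominator = √(13·19·24·30) = √177840 = 421.7108
MCC = 11 / 421.7108 = 0.0261

0.0261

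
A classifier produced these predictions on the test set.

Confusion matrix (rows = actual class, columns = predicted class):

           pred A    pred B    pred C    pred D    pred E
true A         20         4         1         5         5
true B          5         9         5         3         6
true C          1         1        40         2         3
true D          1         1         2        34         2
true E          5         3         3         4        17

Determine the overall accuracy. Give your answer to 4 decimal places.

0.6593

Accuracy = trace / total = (20+9+40+34+17=120) / 182 = 120/182 = 0.6593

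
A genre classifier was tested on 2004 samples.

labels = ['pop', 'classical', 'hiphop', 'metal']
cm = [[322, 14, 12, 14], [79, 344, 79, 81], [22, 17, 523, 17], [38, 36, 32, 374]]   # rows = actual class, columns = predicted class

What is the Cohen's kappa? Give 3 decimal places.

Observed agreement pₒ = trace/N = 1563/2004 = 0.7799
Expected agreement pₑ = Σ (rowᵢ·colᵢ)/N² = (362·461 + 583·411 + 579·646 + 480·486)/2004² = 0.2524
κ = (pₒ − pₑ)/(1 − pₑ) = (0.7799 − 0.2524)/(1 − 0.2524) = 0.706

0.706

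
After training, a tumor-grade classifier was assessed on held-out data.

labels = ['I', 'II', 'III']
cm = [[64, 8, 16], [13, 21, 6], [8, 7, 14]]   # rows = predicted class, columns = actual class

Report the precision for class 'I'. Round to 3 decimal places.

0.727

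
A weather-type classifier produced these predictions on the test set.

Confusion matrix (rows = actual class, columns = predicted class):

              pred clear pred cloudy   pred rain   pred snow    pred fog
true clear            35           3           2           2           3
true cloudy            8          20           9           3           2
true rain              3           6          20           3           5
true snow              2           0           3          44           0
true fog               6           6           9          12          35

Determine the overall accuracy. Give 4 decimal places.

0.6390

Accuracy = trace / total = (35+20+20+44+35=154) / 241 = 154/241 = 0.6390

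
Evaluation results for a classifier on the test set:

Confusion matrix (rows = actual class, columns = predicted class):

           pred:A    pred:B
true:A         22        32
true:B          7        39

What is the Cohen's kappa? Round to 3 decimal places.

Observed agreement pₒ = trace/N = 61/100 = 0.6100
Expected agreement pₑ = Σ (rowᵢ·colᵢ)/N² = (54·29 + 46·71)/100² = 0.4832
κ = (pₒ − pₑ)/(1 − pₑ) = (0.6100 − 0.4832)/(1 − 0.4832) = 0.245

0.245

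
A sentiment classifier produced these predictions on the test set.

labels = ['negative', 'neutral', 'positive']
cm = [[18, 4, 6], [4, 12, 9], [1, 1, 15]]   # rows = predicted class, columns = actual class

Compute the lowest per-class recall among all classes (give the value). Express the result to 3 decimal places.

0.500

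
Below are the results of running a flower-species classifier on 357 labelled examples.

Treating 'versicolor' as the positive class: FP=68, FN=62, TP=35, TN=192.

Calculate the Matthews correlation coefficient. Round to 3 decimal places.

0.097

MCC = (TP·TN − FP·FN) / √((TP+FP)(TP+FN)(TN+FP)(TN+FN))
Numerator = 35·192 − 68·62 = 2504
Denominator = √(103·97·260·254) = √659805640 = 25686.6822
MCC = 2504 / 25686.6822 = 0.097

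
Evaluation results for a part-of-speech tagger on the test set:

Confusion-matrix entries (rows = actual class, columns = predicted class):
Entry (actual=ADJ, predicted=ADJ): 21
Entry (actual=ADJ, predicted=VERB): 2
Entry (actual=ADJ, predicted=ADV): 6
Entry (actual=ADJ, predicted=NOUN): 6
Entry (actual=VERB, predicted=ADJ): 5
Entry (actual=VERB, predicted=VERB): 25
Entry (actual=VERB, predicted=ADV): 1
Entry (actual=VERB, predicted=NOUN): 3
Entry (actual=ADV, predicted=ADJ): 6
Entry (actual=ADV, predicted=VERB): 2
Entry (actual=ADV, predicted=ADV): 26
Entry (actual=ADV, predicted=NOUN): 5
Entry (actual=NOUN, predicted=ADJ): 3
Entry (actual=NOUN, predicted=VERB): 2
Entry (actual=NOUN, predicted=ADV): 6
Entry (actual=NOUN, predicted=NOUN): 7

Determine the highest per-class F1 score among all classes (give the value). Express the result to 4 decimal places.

Per-class F1 score (2·TP/(2·TP+FP+FN)):
  ADJ: TP=21, FP=5+6+3=14, FN=2+6+6=14 → 42/70 = 0.60000
  VERB: TP=25, FP=2+2+2=6, FN=5+1+3=9 → 50/65 = 0.76923
  ADV: TP=26, FP=6+1+6=13, FN=6+2+5=13 → 52/78 = 0.66667
  NOUN: TP=7, FP=6+3+5=14, FN=3+2+6=11 → 14/39 = 0.35897
Highest is class 'VERB' with F1 score = 0.7692.

0.7692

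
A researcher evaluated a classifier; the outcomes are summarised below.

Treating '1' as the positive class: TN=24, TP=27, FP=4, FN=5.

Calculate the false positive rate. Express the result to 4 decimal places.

0.1429

FPR = FP/(FP+TN) = 4/(4+24) = 0.1429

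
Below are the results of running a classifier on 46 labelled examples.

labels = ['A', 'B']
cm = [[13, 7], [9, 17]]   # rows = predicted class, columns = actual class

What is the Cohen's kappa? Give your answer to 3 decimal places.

Observed agreement pₒ = trace/N = 30/46 = 0.6522
Expected agreement pₑ = Σ (rowᵢ·colᵢ)/N² = (22·20 + 24·26)/46² = 0.5028
κ = (pₒ − pₑ)/(1 − pₑ) = (0.6522 − 0.5028)/(1 − 0.5028) = 0.300

0.300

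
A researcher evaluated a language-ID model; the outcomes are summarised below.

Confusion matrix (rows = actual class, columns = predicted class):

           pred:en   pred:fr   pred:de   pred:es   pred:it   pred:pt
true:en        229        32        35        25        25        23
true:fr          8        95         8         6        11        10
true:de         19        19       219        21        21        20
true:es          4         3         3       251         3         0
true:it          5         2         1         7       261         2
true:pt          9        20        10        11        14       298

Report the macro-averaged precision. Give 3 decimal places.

Per-class precision (TP/(TP+FP)):
  en: TP=229, FP=8+19+4+5+9=45 → 229/274 = 0.8358
  fr: TP=95, FP=32+19+3+2+20=76 → 95/171 = 0.5556
  de: TP=219, FP=35+8+3+1+10=57 → 219/276 = 0.7935
  es: TP=251, FP=25+6+21+7+11=70 → 251/321 = 0.7819
  it: TP=261, FP=25+11+21+3+14=74 → 261/335 = 0.7791
  pt: TP=298, FP=23+10+20+0+2=55 → 298/353 = 0.8442
Macro-precision = mean = (0.8358 + 0.5556 + 0.7935 + 0.7819 + 0.7791 + 0.8442) / 6 = 0.765

0.765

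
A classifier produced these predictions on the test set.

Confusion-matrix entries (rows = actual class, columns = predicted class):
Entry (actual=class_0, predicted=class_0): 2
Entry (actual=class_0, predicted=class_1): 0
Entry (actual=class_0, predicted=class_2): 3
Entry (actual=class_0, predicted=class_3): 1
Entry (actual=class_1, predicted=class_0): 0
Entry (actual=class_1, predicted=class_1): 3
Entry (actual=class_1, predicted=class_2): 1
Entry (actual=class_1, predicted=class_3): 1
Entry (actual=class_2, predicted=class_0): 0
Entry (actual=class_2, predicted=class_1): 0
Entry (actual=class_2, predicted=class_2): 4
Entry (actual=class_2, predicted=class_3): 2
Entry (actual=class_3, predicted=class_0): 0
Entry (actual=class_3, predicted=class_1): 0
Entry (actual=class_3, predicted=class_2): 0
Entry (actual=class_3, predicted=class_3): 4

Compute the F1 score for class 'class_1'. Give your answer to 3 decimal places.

0.750

One-vs-rest for 'class_1': TP = diagonal; FP = other classes predicted 'class_1'; FN = 'class_1' predicted as other.
F1 score = 2·TP/(2·TP+FP+FN).
class_1: TP=3, FP=0+0+0=0, FN=0+1+1=2 → 6/8 = 0.7500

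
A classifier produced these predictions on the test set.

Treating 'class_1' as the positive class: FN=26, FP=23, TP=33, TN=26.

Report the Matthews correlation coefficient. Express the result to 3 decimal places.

0.090

MCC = (TP·TN − FP·FN) / √((TP+FP)(TP+FN)(TN+FP)(TN+FN))
Numerator = 33·26 − 23·26 = 260
Denominator = √(56·59·49·52) = √8418592 = 2901.4810
MCC = 260 / 2901.4810 = 0.090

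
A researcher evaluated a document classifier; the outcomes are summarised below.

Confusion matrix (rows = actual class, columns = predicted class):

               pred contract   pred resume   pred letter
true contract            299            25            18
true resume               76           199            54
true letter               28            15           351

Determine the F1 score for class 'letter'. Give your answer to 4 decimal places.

0.8592

One-vs-rest for 'letter': TP = diagonal; FP = other classes predicted 'letter'; FN = 'letter' predicted as other.
F1 score = 2·TP/(2·TP+FP+FN).
letter: TP=351, FP=18+54=72, FN=28+15=43 → 702/817 = 0.85924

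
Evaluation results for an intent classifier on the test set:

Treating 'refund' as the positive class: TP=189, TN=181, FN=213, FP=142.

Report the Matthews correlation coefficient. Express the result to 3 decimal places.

MCC = (TP·TN − FP·FN) / √((TP+FP)(TP+FN)(TN+FP)(TN+FN))
Numerator = 189·181 − 142·213 = 3963
Denominator = √(331·402·323·394) = √16933736244 = 130129.6901
MCC = 3963 / 130129.6901 = 0.030

0.030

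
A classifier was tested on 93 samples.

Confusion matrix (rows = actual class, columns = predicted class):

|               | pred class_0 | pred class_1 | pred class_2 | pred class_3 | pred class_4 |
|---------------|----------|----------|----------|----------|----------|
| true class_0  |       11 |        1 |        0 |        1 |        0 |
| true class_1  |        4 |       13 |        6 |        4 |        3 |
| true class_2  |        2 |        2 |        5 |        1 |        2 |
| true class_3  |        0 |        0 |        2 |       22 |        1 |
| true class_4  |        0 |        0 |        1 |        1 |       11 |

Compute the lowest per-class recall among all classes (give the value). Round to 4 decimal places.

0.4167

Per-class recall (TP/(TP+FN)):
  class_0: TP=11, FN=1+0+1+0=2 → 11/13 = 0.84615
  class_1: TP=13, FN=4+6+4+3=17 → 13/30 = 0.43333
  class_2: TP=5, FN=2+2+1+2=7 → 5/12 = 0.41667
  class_3: TP=22, FN=0+0+2+1=3 → 22/25 = 0.88000
  class_4: TP=11, FN=0+0+1+1=2 → 11/13 = 0.84615
Lowest is class 'class_2' with recall = 0.4167.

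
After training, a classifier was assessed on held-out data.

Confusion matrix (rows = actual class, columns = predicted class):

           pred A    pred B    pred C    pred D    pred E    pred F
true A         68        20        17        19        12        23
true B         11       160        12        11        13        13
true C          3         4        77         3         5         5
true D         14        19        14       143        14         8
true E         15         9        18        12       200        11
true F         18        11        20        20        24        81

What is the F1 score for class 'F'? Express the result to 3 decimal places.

0.514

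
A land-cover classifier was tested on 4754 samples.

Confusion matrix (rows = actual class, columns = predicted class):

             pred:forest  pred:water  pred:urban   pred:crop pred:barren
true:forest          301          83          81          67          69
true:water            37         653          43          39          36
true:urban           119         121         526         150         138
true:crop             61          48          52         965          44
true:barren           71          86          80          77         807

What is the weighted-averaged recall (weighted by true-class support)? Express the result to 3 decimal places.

0.684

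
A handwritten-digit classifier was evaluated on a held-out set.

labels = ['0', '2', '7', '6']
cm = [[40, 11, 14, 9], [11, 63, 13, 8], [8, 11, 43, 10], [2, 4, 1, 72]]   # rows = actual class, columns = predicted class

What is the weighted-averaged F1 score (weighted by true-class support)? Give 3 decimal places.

Per-class F1 score (2·TP/(2·TP+FP+FN)):
  0: TP=40, FP=11+8+2=21, FN=11+14+9=34 → 80/135 = 0.5926
  2: TP=63, FP=11+11+4=26, FN=11+13+8=32 → 126/184 = 0.6848
  7: TP=43, FP=14+13+1=28, FN=8+11+10=29 → 86/143 = 0.6014
  6: TP=72, FP=9+8+10=27, FN=2+4+1=7 → 144/178 = 0.8090
Weighted-F1 score = Σ (supportᵢ/N)·F1 scoreᵢ with N=320: (74/320)·0.5926 + (95/320)·0.6848 + (72/320)·0.6014 + (79/320)·0.8090 = 0.675

0.675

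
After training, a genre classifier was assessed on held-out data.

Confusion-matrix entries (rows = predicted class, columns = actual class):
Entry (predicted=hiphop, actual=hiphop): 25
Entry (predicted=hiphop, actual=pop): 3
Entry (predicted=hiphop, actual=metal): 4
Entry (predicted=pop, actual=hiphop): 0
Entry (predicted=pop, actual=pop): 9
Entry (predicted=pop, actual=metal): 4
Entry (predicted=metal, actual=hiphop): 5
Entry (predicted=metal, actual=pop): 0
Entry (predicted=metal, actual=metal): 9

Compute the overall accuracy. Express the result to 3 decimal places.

Accuracy = trace / total = (25+9+9=43) / 59 = 43/59 = 0.729

0.729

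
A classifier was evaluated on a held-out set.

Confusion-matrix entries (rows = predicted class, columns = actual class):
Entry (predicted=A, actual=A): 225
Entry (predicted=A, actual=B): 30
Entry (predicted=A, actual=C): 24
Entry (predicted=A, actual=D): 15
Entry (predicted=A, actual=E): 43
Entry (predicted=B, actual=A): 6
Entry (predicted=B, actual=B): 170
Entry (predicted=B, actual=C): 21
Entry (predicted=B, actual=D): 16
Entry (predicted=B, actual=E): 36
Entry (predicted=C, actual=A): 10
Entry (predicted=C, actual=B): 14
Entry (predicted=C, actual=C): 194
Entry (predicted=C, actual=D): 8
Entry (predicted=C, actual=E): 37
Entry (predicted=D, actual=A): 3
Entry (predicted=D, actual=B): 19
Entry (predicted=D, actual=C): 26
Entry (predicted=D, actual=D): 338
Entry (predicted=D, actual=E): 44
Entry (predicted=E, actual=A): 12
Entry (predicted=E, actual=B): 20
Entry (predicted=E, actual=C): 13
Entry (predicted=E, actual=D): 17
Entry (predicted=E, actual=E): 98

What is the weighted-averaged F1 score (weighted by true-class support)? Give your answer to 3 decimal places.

0.701

Per-class F1 score (2·TP/(2·TP+FP+FN)):
  A: TP=225, FP=30+24+15+43=112, FN=6+10+3+12=31 → 450/593 = 0.7589
  B: TP=170, FP=6+21+16+36=79, FN=30+14+19+20=83 → 340/502 = 0.6773
  C: TP=194, FP=10+14+8+37=69, FN=24+21+26+13=84 → 388/541 = 0.7172
  D: TP=338, FP=3+19+26+44=92, FN=15+16+8+17=56 → 676/824 = 0.8204
  E: TP=98, FP=12+20+13+17=62, FN=43+36+37+44=160 → 196/418 = 0.4689
Weighted-F1 score = Σ (supportᵢ/N)·F1 scoreᵢ with N=1439: (256/1439)·0.7589 + (253/1439)·0.6773 + (278/1439)·0.7172 + (394/1439)·0.8204 + (258/1439)·0.4689 = 0.701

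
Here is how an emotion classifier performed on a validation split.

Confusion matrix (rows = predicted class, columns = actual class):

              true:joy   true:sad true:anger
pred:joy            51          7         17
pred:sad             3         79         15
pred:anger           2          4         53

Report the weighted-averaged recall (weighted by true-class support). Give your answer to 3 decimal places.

0.792

Per-class recall (TP/(TP+FN)):
  joy: TP=51, FN=3+2=5 → 51/56 = 0.9107
  sad: TP=79, FN=7+4=11 → 79/90 = 0.8778
  anger: TP=53, FN=17+15=32 → 53/85 = 0.6235
Weighted-recall = Σ (supportᵢ/N)·recallᵢ with N=231: (56/231)·0.9107 + (90/231)·0.8778 + (85/231)·0.6235 = 0.792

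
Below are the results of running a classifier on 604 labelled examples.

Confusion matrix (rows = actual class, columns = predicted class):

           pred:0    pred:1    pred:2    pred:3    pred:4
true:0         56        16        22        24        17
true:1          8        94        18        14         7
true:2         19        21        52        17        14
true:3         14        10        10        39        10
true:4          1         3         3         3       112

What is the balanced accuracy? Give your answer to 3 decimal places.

Balanced accuracy = mean of per-class recall.
  0: recall = 56/135 = 0.4148
  1: recall = 94/141 = 0.6667
  2: recall = 52/123 = 0.4228
  3: recall = 39/83 = 0.4699
  4: recall = 112/122 = 0.9180
Mean = (0.4148 + 0.6667 + 0.4228 + 0.4699 + 0.9180) / 5 = 0.578

0.578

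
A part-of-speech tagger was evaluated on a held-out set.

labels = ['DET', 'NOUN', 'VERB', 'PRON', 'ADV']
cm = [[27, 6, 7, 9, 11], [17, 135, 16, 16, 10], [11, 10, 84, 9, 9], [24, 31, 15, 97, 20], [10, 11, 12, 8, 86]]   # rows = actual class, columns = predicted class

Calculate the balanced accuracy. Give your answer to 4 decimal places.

0.6049

Balanced accuracy = mean of per-class recall.
  DET: recall = 27/60 = 0.45000
  NOUN: recall = 135/194 = 0.69588
  VERB: recall = 84/123 = 0.68293
  PRON: recall = 97/187 = 0.51872
  ADV: recall = 86/127 = 0.67717
Mean = (0.45000 + 0.69588 + 0.68293 + 0.51872 + 0.67717) / 5 = 0.6049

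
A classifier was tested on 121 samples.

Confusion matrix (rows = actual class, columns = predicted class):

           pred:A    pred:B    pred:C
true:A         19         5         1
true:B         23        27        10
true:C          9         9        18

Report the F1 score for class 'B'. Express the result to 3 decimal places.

Take TP from the diagonal, FP from the rest of the 'B' prediction marginal, FN from the rest of the 'B' actual marginal.
F1 score = 2·TP/(2·TP+FP+FN).
B: TP=27, FP=5+9=14, FN=23+10=33 → 54/101 = 0.5347

0.535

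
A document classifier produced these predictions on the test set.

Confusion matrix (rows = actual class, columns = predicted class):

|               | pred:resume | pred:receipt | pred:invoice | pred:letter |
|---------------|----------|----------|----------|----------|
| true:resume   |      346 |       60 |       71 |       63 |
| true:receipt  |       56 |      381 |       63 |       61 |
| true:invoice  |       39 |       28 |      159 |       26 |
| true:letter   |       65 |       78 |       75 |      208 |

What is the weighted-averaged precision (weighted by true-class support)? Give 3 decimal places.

0.628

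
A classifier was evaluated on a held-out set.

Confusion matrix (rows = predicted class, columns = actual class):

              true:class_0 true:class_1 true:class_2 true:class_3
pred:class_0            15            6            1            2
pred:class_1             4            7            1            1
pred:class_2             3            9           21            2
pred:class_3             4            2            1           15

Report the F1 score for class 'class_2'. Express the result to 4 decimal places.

0.7119

One-vs-rest for 'class_2': TP = diagonal; FP = other classes predicted 'class_2'; FN = 'class_2' predicted as other.
F1 score = 2·TP/(2·TP+FP+FN).
class_2: TP=21, FP=3+9+2=14, FN=1+1+1=3 → 42/59 = 0.71186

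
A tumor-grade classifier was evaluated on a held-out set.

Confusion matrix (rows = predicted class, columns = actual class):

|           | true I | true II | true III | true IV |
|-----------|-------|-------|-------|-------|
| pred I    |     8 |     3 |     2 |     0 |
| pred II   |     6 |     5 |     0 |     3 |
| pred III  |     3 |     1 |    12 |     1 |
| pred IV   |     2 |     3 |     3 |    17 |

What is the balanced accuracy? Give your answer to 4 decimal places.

0.5883

Balanced accuracy = mean of per-class recall.
  I: recall = 8/19 = 0.42105
  II: recall = 5/12 = 0.41667
  III: recall = 12/17 = 0.70588
  IV: recall = 17/21 = 0.80952
Mean = (0.42105 + 0.41667 + 0.70588 + 0.80952) / 4 = 0.5883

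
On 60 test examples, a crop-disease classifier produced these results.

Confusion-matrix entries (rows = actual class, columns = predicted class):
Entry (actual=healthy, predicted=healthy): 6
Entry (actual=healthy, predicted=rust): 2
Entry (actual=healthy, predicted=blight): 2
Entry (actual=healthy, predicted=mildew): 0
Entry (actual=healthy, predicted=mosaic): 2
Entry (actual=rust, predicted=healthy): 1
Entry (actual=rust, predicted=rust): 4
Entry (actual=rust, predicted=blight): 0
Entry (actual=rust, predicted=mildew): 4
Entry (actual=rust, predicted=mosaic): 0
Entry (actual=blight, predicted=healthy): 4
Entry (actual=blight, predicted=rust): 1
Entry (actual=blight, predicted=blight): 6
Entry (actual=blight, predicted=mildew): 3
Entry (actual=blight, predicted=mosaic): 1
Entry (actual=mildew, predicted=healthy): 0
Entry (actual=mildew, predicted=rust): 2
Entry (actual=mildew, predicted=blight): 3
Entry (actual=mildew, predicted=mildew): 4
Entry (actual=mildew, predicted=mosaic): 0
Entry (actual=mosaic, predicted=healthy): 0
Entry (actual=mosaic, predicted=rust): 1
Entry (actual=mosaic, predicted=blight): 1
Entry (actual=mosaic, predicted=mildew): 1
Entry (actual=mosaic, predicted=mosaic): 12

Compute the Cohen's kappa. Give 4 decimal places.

0.4136

Observed agreement pₒ = trace/N = 32/60 = 0.53333
Expected agreement pₑ = Σ (rowᵢ·colᵢ)/N² = (12·11 + 9·10 + 15·12 + 9·12 + 15·15)/60² = 0.20417
κ = (pₒ − pₑ)/(1 − pₑ) = (0.53333 − 0.20417)/(1 − 0.20417) = 0.4136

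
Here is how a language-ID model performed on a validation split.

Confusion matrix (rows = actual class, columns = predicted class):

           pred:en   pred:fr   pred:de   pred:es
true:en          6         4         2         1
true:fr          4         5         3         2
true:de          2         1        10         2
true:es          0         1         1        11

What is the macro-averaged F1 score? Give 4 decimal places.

0.5709

Per-class F1 score (2·TP/(2·TP+FP+FN)):
  en: TP=6, FP=4+2+0=6, FN=4+2+1=7 → 12/25 = 0.48000
  fr: TP=5, FP=4+1+1=6, FN=4+3+2=9 → 10/25 = 0.40000
  de: TP=10, FP=2+3+1=6, FN=2+1+2=5 → 20/31 = 0.64516
  es: TP=11, FP=1+2+2=5, FN=0+1+1=2 → 22/29 = 0.75862
Macro-F1 score = mean = (0.48000 + 0.40000 + 0.64516 + 0.75862) / 4 = 0.5709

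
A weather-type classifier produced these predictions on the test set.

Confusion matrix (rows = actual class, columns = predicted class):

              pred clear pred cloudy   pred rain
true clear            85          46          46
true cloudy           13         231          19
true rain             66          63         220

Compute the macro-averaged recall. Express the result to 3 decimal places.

Per-class recall (TP/(TP+FN)):
  clear: TP=85, FN=46+46=92 → 85/177 = 0.4802
  cloudy: TP=231, FN=13+19=32 → 231/263 = 0.8783
  rain: TP=220, FN=66+63=129 → 220/349 = 0.6304
Macro-recall = mean = (0.4802 + 0.8783 + 0.6304) / 3 = 0.663

0.663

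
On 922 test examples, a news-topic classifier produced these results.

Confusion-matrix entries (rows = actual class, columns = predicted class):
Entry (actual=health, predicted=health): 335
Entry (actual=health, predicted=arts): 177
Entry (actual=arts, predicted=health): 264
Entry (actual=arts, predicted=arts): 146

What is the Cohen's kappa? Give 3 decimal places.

Observed agreement pₒ = trace/N = 481/922 = 0.5217
Expected agreement pₑ = Σ (rowᵢ·colᵢ)/N² = (512·599 + 410·323)/922² = 0.5166
κ = (pₒ − pₑ)/(1 − pₑ) = (0.5217 − 0.5166)/(1 − 0.5166) = 0.011

0.011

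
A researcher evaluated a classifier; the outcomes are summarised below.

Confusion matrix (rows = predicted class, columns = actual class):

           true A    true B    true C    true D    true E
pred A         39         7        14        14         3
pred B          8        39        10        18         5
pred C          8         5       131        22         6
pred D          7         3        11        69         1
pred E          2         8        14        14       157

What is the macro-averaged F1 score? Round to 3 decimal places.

0.662

Per-class F1 score (2·TP/(2·TP+FP+FN)):
  A: TP=39, FP=7+14+14+3=38, FN=8+8+7+2=25 → 78/141 = 0.5532
  B: TP=39, FP=8+10+18+5=41, FN=7+5+3+8=23 → 78/142 = 0.5493
  C: TP=131, FP=8+5+22+6=41, FN=14+10+11+14=49 → 262/352 = 0.7443
  D: TP=69, FP=7+3+11+1=22, FN=14+18+22+14=68 → 138/228 = 0.6053
  E: TP=157, FP=2+8+14+14=38, FN=3+5+6+1=15 → 314/367 = 0.8556
Macro-F1 score = mean = (0.5532 + 0.5493 + 0.7443 + 0.6053 + 0.8556) / 5 = 0.662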